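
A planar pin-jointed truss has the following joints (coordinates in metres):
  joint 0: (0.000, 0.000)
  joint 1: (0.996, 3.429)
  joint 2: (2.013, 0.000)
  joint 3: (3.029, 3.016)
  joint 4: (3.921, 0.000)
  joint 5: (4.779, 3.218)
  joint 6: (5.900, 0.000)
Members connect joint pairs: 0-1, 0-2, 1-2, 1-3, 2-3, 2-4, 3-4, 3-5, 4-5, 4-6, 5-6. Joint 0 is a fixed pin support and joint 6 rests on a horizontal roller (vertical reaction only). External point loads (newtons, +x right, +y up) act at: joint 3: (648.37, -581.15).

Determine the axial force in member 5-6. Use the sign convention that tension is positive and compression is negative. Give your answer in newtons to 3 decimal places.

-666.913

N=7 nodes, M=11 members, R=3 reactions → 2N=14, M+R=14
member 0 (0-1): L=3.5707, (cx,cy)=(0.2789,0.9603)
member 1 (0-2): L=2.0130, (cx,cy)=(1.0000,0.0000)
member 2 (1-2): L=3.5766, (cx,cy)=(0.2843,-0.9587)
member 3 (1-3): L=2.0745, (cx,cy)=(0.9800,-0.1991)
member 4 (2-3): L=3.1825, (cx,cy)=(0.3192,0.9477)
member 5 (2-4): L=1.9080, (cx,cy)=(1.0000,0.0000)
member 6 (3-4): L=3.1451, (cx,cy)=(0.2836,-0.9589)
member 7 (3-5): L=1.7616, (cx,cy)=(0.9934,0.1147)
member 8 (4-5): L=3.3304, (cx,cy)=(0.2576,0.9662)
member 9 (4-6): L=1.9790, (cx,cy)=(1.0000,0.0000)
member 10 (5-6): L=3.4077, (cx,cy)=(0.3290,-0.9443)
solve A·x = −loads:
  F[0-1] = +50.6550 N (tension)
  F[0-2] = +634.2406 N (tension)
  F[1-2] = -57.1778 N (compression)
  F[1-3] = +31.0084 N (tension)
  F[2-3] = +57.8445 N (tension)
  F[2-4] = +599.5159 N (tension)
  F[3-4] = -704.8630 N (compression)
  F[3-5] = -402.2616 N (compression)
  F[4-5] = +699.5335 N (tension)
  F[4-6] = +219.3908 N (tension)
  F[5-6] = -666.9133 N (compression)
  Rx@0 = -648.3700 N
  Ry@0 = -48.6445 N
  Ry@6 = +629.7945 N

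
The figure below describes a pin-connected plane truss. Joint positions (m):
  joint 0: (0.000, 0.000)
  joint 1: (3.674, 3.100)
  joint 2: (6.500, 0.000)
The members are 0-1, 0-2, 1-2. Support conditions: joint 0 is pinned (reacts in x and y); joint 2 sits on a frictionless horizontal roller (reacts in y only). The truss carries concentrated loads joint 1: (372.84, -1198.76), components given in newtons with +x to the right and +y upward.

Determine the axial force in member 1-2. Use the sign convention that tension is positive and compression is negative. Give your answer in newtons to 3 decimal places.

-1157.481

N=3 nodes, M=3 members, R=3 reactions → 2N=6, M+R=6
member 0 (0-1): L=4.8071, (cx,cy)=(0.7643,0.6449)
member 1 (0-2): L=6.5000, (cx,cy)=(1.0000,0.0000)
member 2 (1-2): L=4.1948, (cx,cy)=(0.6737,-0.7390)
solve A·x = −loads:
  F[0-1] = -532.4537 N (compression)
  F[0-2] = +779.7864 N (tension)
  F[1-2] = -1157.4811 N (compression)
  Rx@0 = -372.8400 N
  Ry@0 = +343.3680 N
  Ry@2 = +855.3920 N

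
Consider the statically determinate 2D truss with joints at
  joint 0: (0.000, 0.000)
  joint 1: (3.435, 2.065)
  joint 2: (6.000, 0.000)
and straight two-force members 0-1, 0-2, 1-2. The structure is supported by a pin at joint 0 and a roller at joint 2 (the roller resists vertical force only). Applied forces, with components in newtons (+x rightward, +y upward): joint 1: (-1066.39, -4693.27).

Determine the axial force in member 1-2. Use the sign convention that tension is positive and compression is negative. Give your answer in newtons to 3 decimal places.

-3699.384

N=3 nodes, M=3 members, R=3 reactions → 2N=6, M+R=6
member 0 (0-1): L=4.0079, (cx,cy)=(0.8571,0.5152)
member 1 (0-2): L=6.0000, (cx,cy)=(1.0000,0.0000)
member 2 (1-2): L=3.2929, (cx,cy)=(0.7789,-0.6271)
solve A·x = −loads:
  F[0-1] = -4606.4700 N (compression)
  F[0-2] = +2881.5958 N (tension)
  F[1-2] = -3699.3841 N (compression)
  Rx@0 = +1066.3900 N
  Ry@0 = +2373.3888 N
  Ry@2 = +2319.8812 N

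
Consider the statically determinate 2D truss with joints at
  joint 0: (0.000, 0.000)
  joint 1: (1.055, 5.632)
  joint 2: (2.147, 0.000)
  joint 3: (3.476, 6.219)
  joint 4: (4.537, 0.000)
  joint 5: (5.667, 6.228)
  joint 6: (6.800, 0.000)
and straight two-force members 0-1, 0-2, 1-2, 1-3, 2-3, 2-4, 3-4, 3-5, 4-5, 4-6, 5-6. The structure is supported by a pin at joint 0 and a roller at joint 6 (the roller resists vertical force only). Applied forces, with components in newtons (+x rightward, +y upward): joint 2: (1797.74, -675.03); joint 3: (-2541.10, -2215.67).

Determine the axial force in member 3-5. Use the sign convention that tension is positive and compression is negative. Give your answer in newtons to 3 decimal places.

N=7 nodes, M=11 members, R=3 reactions → 2N=14, M+R=14
member 0 (0-1): L=5.7300, (cx,cy)=(0.1841,0.9829)
member 1 (0-2): L=2.1470, (cx,cy)=(1.0000,0.0000)
member 2 (1-2): L=5.7369, (cx,cy)=(0.1903,-0.9817)
member 3 (1-3): L=2.4911, (cx,cy)=(0.9718,0.2356)
member 4 (2-3): L=6.3594, (cx,cy)=(0.2090,0.9779)
member 5 (2-4): L=2.3900, (cx,cy)=(1.0000,0.0000)
member 6 (3-4): L=6.3089, (cx,cy)=(0.1682,-0.9858)
member 7 (3-5): L=2.1910, (cx,cy)=(1.0000,0.0041)
member 8 (4-5): L=6.3297, (cx,cy)=(0.1785,0.9839)
member 9 (4-6): L=2.2630, (cx,cy)=(1.0000,0.0000)
member 10 (5-6): L=6.3302, (cx,cy)=(0.1790,-0.9839)
solve A·x = −loads:
  F[0-1] = -3936.2513 N (compression)
  F[0-2] = -18.6177 N (compression)
  F[1-2] = +3593.0988 N (tension)
  F[1-3] = -1449.4934 N (compression)
  F[2-3] = -2916.7792 N (compression)
  F[2-4] = -522.8692 N (compression)
  F[3-4] = +993.8733 N (tension)
  F[3-5] = +355.7264 N (tension)
  F[4-5] = -995.7130 N (compression)
  F[4-6] = -177.9647 N (compression)
  F[5-6] = +994.3122 N (tension)
  Rx@0 = +743.3600 N
  Ry@0 = +3868.9563 N
  Ry@6 = -978.2563 N

355.726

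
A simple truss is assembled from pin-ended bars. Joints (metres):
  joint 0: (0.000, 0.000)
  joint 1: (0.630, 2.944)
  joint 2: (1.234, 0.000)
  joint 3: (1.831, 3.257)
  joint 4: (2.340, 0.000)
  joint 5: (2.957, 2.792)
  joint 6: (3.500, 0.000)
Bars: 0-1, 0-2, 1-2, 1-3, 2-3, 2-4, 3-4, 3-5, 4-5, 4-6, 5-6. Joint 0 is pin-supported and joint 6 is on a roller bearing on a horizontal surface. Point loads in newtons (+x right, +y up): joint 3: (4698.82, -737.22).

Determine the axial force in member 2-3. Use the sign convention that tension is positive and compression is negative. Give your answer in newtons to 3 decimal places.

3664.123

N=7 nodes, M=11 members, R=3 reactions → 2N=14, M+R=14
member 0 (0-1): L=3.0107, (cx,cy)=(0.2093,0.9779)
member 1 (0-2): L=1.2340, (cx,cy)=(1.0000,0.0000)
member 2 (1-2): L=3.0053, (cx,cy)=(0.2010,-0.9796)
member 3 (1-3): L=1.2411, (cx,cy)=(0.9677,0.2522)
member 4 (2-3): L=3.3113, (cx,cy)=(0.1803,0.9836)
member 5 (2-4): L=1.1060, (cx,cy)=(1.0000,0.0000)
member 6 (3-4): L=3.2965, (cx,cy)=(0.1544,-0.9880)
member 7 (3-5): L=1.2182, (cx,cy)=(0.9243,-0.3817)
member 8 (4-5): L=2.8594, (cx,cy)=(0.2158,0.9764)
member 9 (4-6): L=1.1600, (cx,cy)=(1.0000,0.0000)
member 10 (5-6): L=2.8443, (cx,cy)=(0.1909,-0.9816)
solve A·x = −loads:
  F[0-1] = +4112.0775 N (tension)
  F[0-2] = +3838.3395 N (tension)
  F[1-2] = -3679.1475 N (compression)
  F[1-3] = +1653.3450 N (tension)
  F[2-3] = +3664.1228 N (tension)
  F[2-4] = +2438.2973 N (tension)
  F[3-4] = -4058.8041 N (compression)
  F[3-5] = -1959.9971 N (compression)
  F[4-5] = +4106.8818 N (tension)
  F[4-6] = +925.4064 N (tension)
  F[5-6] = -4847.4123 N (compression)
  Rx@0 = -4698.8200 N
  Ry@0 = -4021.0390 N
  Ry@6 = +4758.2590 N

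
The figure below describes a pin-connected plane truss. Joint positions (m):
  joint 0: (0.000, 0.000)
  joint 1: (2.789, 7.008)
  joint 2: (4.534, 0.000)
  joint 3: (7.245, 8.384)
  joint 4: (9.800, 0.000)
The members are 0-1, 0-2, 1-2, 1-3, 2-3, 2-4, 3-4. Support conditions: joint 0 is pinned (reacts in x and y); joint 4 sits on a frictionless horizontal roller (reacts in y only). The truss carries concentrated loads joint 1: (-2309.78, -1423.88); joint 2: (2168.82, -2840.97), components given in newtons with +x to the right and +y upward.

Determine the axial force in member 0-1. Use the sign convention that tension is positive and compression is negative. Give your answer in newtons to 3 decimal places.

N=5 nodes, M=7 members, R=3 reactions → 2N=10, M+R=10
member 0 (0-1): L=7.5426, (cx,cy)=(0.3698,0.9291)
member 1 (0-2): L=4.5340, (cx,cy)=(1.0000,0.0000)
member 2 (1-2): L=7.2220, (cx,cy)=(0.2416,-0.9704)
member 3 (1-3): L=4.6636, (cx,cy)=(0.9555,0.2951)
member 4 (2-3): L=8.8114, (cx,cy)=(0.3077,0.9515)
member 5 (2-4): L=5.2660, (cx,cy)=(1.0000,0.0000)
member 6 (3-4): L=8.7647, (cx,cy)=(0.2915,-0.9566)
solve A·x = −loads:
  F[0-1] = -4517.1239 N (compression)
  F[0-2] = +1529.3240 N (tension)
  F[1-2] = +2842.6928 N (tension)
  F[1-3] = -49.5716 N (compression)
  F[2-3] = +86.7119 N (tension)
  F[2-4] = +20.6861 N (tension)
  F[3-4] = -70.9618 N (compression)
  Rx@0 = +140.9600 N
  Ry@0 = +4196.9703 N
  Ry@4 = +67.8797 N

-4517.124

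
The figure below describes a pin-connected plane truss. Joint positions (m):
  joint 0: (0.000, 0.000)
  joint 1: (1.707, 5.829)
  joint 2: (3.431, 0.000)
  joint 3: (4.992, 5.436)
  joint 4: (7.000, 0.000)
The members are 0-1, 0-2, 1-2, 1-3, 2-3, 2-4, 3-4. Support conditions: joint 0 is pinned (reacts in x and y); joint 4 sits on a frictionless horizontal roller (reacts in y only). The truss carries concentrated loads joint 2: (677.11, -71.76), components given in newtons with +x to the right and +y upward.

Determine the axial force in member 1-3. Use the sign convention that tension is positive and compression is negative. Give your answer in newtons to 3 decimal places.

N=5 nodes, M=7 members, R=3 reactions → 2N=10, M+R=10
member 0 (0-1): L=6.0738, (cx,cy)=(0.2810,0.9597)
member 1 (0-2): L=3.4310, (cx,cy)=(1.0000,0.0000)
member 2 (1-2): L=6.0786, (cx,cy)=(0.2836,-0.9589)
member 3 (1-3): L=3.3084, (cx,cy)=(0.9929,-0.1188)
member 4 (2-3): L=5.6557, (cx,cy)=(0.2760,0.9612)
member 5 (2-4): L=3.5690, (cx,cy)=(1.0000,0.0000)
member 6 (3-4): L=5.7950, (cx,cy)=(0.3465,-0.9380)
solve A·x = −loads:
  F[0-1] = -38.1239 N (compression)
  F[0-2] = +687.8245 N (tension)
  F[1-2] = +40.9393 N (tension)
  F[1-3] = -22.4848 N (compression)
  F[2-3] = +33.8153 N (tension)
  F[2-4] = +12.9924 N (tension)
  F[3-4] = -37.4956 N (compression)
  Rx@0 = -677.1100 N
  Ry@0 = +36.5873 N
  Ry@4 = +35.1727 N

-22.485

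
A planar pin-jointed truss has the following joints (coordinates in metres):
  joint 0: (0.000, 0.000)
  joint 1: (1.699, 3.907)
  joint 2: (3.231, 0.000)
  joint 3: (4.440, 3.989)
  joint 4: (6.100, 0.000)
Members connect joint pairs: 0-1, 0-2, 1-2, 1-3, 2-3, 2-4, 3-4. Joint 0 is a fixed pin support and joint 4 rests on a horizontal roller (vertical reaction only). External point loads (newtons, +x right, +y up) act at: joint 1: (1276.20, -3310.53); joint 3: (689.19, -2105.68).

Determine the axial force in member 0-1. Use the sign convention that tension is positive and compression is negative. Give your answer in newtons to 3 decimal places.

-1846.592

N=5 nodes, M=7 members, R=3 reactions → 2N=10, M+R=10
member 0 (0-1): L=4.2604, (cx,cy)=(0.3988,0.9170)
member 1 (0-2): L=3.2310, (cx,cy)=(1.0000,0.0000)
member 2 (1-2): L=4.1966, (cx,cy)=(0.3651,-0.9310)
member 3 (1-3): L=2.7422, (cx,cy)=(0.9996,0.0299)
member 4 (2-3): L=4.1682, (cx,cy)=(0.2901,0.9570)
member 5 (2-4): L=2.8690, (cx,cy)=(1.0000,0.0000)
member 6 (3-4): L=4.3206, (cx,cy)=(0.3842,-0.9232)
solve A·x = −loads:
  F[0-1] = -1846.5924 N (compression)
  F[0-2] = +2701.7856 N (tension)
  F[1-2] = -1780.7838 N (compression)
  F[1-3] = -1363.1209 N (compression)
  F[2-3] = +1732.3582 N (tension)
  F[2-4] = +1549.2239 N (tension)
  F[3-4] = -4032.2898 N (compression)
  Rx@0 = -1965.3900 N
  Ry@0 = +1693.4064 N
  Ry@4 = +3722.8036 N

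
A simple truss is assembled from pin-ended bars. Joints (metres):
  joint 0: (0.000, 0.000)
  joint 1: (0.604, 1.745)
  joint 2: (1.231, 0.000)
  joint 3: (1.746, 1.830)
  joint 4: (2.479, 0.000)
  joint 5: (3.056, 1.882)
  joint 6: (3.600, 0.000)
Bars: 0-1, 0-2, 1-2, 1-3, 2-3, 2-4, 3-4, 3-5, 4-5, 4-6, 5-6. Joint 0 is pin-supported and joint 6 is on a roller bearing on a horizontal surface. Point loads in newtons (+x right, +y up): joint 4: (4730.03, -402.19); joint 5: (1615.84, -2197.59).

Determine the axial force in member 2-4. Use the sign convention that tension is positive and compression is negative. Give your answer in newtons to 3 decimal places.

5976.245

N=7 nodes, M=11 members, R=3 reactions → 2N=14, M+R=14
member 0 (0-1): L=1.8466, (cx,cy)=(0.3271,0.9450)
member 1 (0-2): L=1.2310, (cx,cy)=(1.0000,0.0000)
member 2 (1-2): L=1.8542, (cx,cy)=(0.3381,-0.9411)
member 3 (1-3): L=1.1452, (cx,cy)=(0.9972,0.0742)
member 4 (2-3): L=1.9011, (cx,cy)=(0.2709,0.9626)
member 5 (2-4): L=1.2480, (cx,cy)=(1.0000,0.0000)
member 6 (3-4): L=1.9713, (cx,cy)=(0.3718,-0.9283)
member 7 (3-5): L=1.3110, (cx,cy)=(0.9992,0.0397)
member 8 (4-5): L=1.9685, (cx,cy)=(0.2931,0.9561)
member 9 (4-6): L=1.1210, (cx,cy)=(1.0000,0.0000)
member 10 (5-6): L=1.9590, (cx,cy)=(0.2777,-0.9607)
solve A·x = −loads:
  F[0-1] = +409.9583 N (tension)
  F[0-2] = +6211.7759 N (tension)
  F[1-2] = -390.6050 N (compression)
  F[1-3] = +266.9120 N (tension)
  F[2-3] = +381.8748 N (tension)
  F[2-4] = +5976.2452 N (tension)
  F[3-4] = -395.2398 N (compression)
  F[3-5] = +516.9929 N (tension)
  F[4-5] = +804.4261 N (tension)
  F[4-6] = +863.4591 N (tension)
  F[5-6] = -3109.4775 N (compression)
  Rx@0 = -6345.8700 N
  Ry@0 = -387.4075 N
  Ry@6 = +2987.1875 N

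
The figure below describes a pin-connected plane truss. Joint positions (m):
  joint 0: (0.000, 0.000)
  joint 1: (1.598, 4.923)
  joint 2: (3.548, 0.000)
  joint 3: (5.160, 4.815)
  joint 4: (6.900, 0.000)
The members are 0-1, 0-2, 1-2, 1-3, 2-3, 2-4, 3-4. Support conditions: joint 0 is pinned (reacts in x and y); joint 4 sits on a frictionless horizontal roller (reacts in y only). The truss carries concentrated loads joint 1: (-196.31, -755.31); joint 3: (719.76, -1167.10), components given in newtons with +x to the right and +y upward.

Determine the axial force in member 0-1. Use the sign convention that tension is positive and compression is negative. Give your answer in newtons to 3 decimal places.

-538.816

N=5 nodes, M=7 members, R=3 reactions → 2N=10, M+R=10
member 0 (0-1): L=5.1759, (cx,cy)=(0.3087,0.9511)
member 1 (0-2): L=3.5480, (cx,cy)=(1.0000,0.0000)
member 2 (1-2): L=5.2951, (cx,cy)=(0.3683,-0.9297)
member 3 (1-3): L=3.5636, (cx,cy)=(0.9995,-0.0303)
member 4 (2-3): L=5.0777, (cx,cy)=(0.3175,0.9483)
member 5 (2-4): L=3.3520, (cx,cy)=(1.0000,0.0000)
member 6 (3-4): L=5.1197, (cx,cy)=(0.3399,-0.9405)
solve A·x = −loads:
  F[0-1] = -538.8156 N (compression)
  F[0-2] = +689.8044 N (tension)
  F[1-2] = -265.3359 N (compression)
  F[1-3] = +127.7276 N (tension)
  F[2-3] = +260.1462 N (tension)
  F[2-4] = +509.5029 N (tension)
  F[3-4] = -1499.1534 N (compression)
  Rx@0 = -523.4500 N
  Ry@0 = +512.4924 N
  Ry@4 = +1409.9176 N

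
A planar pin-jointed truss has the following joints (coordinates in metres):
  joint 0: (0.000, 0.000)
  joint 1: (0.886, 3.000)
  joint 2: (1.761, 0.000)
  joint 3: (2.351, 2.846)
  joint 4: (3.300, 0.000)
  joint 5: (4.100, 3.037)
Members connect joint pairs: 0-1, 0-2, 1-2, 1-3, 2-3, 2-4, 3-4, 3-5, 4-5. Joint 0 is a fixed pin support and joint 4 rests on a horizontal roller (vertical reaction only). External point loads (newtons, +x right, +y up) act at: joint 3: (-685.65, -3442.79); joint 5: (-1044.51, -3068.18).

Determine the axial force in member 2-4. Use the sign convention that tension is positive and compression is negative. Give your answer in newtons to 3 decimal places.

N=6 nodes, M=9 members, R=3 reactions → 2N=12, M+R=12
member 0 (0-1): L=3.1281, (cx,cy)=(0.2832,0.9590)
member 1 (0-2): L=1.7610, (cx,cy)=(1.0000,0.0000)
member 2 (1-2): L=3.1250, (cx,cy)=(0.2800,-0.9600)
member 3 (1-3): L=1.4731, (cx,cy)=(0.9945,-0.1045)
member 4 (2-3): L=2.9065, (cx,cy)=(0.2030,0.9792)
member 5 (2-4): L=1.5390, (cx,cy)=(1.0000,0.0000)
member 6 (3-4): L=3.0001, (cx,cy)=(0.3163,-0.9486)
member 7 (3-5): L=1.7594, (cx,cy)=(0.9941,0.1086)
member 8 (4-5): L=3.1406, (cx,cy)=(0.2547,0.9670)
solve A·x = −loads:
  F[0-1] = -1875.6582 N (compression)
  F[0-2] = -1198.9000 N (compression)
  F[1-2] = +1993.0809 N (tension)
  F[1-3] = -1095.3246 N (compression)
  F[2-3] = -1954.0401 N (compression)
  F[2-4] = -244.1821 N (compression)
  F[3-4] = -1760.9346 N (compression)
  F[3-5] = -244.7419 N (compression)
  F[4-5] = -3145.3683 N (compression)
  Rx@0 = +1730.1600 N
  Ry@0 = +1798.8486 N
  Ry@4 = +4712.1214 N

-244.182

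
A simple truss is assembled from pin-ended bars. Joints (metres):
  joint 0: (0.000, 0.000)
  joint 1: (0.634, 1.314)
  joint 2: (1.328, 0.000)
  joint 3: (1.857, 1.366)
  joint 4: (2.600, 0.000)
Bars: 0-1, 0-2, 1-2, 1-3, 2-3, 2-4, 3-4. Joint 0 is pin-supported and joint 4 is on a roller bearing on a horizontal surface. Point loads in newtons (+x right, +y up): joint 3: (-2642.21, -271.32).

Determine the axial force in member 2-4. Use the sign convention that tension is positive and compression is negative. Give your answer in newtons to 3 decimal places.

-649.658

N=5 nodes, M=7 members, R=3 reactions → 2N=10, M+R=10
member 0 (0-1): L=1.4590, (cx,cy)=(0.4346,0.9006)
member 1 (0-2): L=1.3280, (cx,cy)=(1.0000,0.0000)
member 2 (1-2): L=1.4860, (cx,cy)=(0.4670,-0.8842)
member 3 (1-3): L=1.2241, (cx,cy)=(0.9991,0.0425)
member 4 (2-3): L=1.4649, (cx,cy)=(0.3611,0.9325)
member 5 (2-4): L=1.2720, (cx,cy)=(1.0000,0.0000)
member 6 (3-4): L=1.5550, (cx,cy)=(0.4778,-0.8785)
solve A·x = −loads:
  F[0-1] = -1627.4034 N (compression)
  F[0-2] = -1935.0098 N (compression)
  F[1-2] = +1587.9193 N (tension)
  F[1-3] = -1450.1020 N (compression)
  F[2-3] = -1505.7229 N (compression)
  F[2-4] = -649.6580 N (compression)
  F[3-4] = +1359.6420 N (tension)
  Rx@0 = +2642.2100 N
  Ry@0 = +1465.7114 N
  Ry@4 = -1194.3914 N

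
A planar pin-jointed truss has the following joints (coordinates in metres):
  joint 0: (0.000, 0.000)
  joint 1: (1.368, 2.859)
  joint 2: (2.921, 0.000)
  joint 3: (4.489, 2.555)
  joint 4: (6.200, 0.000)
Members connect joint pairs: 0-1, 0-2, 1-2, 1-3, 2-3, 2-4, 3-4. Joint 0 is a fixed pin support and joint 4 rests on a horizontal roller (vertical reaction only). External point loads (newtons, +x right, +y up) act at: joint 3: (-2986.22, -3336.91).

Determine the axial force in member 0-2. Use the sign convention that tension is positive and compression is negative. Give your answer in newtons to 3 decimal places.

-1956.755

N=5 nodes, M=7 members, R=3 reactions → 2N=10, M+R=10
member 0 (0-1): L=3.1694, (cx,cy)=(0.4316,0.9021)
member 1 (0-2): L=2.9210, (cx,cy)=(1.0000,0.0000)
member 2 (1-2): L=3.2536, (cx,cy)=(0.4773,-0.8787)
member 3 (1-3): L=3.1358, (cx,cy)=(0.9953,-0.0969)
member 4 (2-3): L=2.9978, (cx,cy)=(0.5231,0.8523)
member 5 (2-4): L=3.2790, (cx,cy)=(1.0000,0.0000)
member 6 (3-4): L=3.0750, (cx,cy)=(0.5564,-0.8309)
solve A·x = −loads:
  F[0-1] = -2385.1021 N (compression)
  F[0-2] = -1956.7552 N (compression)
  F[1-2] = +2705.6858 N (tension)
  F[1-3] = -2331.9336 N (compression)
  F[2-3] = -2789.5871 N (compression)
  F[2-4] = +793.8363 N (tension)
  F[3-4] = -1426.6723 N (compression)
  Rx@0 = +2986.2200 N
  Ry@0 = +2151.4911 N
  Ry@4 = +1185.4189 N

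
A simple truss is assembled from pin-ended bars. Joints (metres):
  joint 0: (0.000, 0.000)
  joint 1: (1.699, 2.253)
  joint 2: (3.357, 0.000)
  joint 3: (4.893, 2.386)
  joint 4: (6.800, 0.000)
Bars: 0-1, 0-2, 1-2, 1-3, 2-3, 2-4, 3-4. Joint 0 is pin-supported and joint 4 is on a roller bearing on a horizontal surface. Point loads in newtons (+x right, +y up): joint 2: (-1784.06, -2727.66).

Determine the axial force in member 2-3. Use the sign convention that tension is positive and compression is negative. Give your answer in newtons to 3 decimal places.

N=5 nodes, M=7 members, R=3 reactions → 2N=10, M+R=10
member 0 (0-1): L=2.8218, (cx,cy)=(0.6021,0.7984)
member 1 (0-2): L=3.3570, (cx,cy)=(1.0000,0.0000)
member 2 (1-2): L=2.7973, (cx,cy)=(0.5927,-0.8054)
member 3 (1-3): L=3.1968, (cx,cy)=(0.9991,0.0416)
member 4 (2-3): L=2.8377, (cx,cy)=(0.5413,0.8408)
member 5 (2-4): L=3.4430, (cx,cy)=(1.0000,0.0000)
member 6 (3-4): L=3.0544, (cx,cy)=(0.6243,-0.7812)
solve A·x = −loads:
  F[0-1] = -1729.7561 N (compression)
  F[0-2] = -742.5810 N (compression)
  F[1-2] = +1611.5133 N (tension)
  F[1-3] = -1998.3712 N (compression)
  F[2-3] = +1700.3612 N (tension)
  F[2-4] = +1076.2494 N (tension)
  F[3-4] = -1723.8314 N (compression)
  Rx@0 = +1784.0600 N
  Ry@0 = +1381.0784 N
  Ry@4 = +1346.5816 N

1700.361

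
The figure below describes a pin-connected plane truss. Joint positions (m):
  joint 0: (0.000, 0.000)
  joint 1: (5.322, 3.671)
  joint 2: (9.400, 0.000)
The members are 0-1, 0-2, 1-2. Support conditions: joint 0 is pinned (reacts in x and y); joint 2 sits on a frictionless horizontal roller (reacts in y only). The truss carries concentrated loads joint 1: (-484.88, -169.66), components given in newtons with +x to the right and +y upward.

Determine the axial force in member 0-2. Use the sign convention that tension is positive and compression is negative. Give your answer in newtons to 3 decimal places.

-103.649

N=3 nodes, M=3 members, R=3 reactions → 2N=6, M+R=6
member 0 (0-1): L=6.4653, (cx,cy)=(0.8232,0.5678)
member 1 (0-2): L=9.4000, (cx,cy)=(1.0000,0.0000)
member 2 (1-2): L=5.4869, (cx,cy)=(0.7432,-0.6690)
solve A·x = −loads:
  F[0-1] = -463.1277 N (compression)
  F[0-2] = -103.6493 N (compression)
  F[1-2] = +139.4594 N (tension)
  Rx@0 = +484.8800 N
  Ry@0 = +262.9647 N
  Ry@2 = -93.3047 N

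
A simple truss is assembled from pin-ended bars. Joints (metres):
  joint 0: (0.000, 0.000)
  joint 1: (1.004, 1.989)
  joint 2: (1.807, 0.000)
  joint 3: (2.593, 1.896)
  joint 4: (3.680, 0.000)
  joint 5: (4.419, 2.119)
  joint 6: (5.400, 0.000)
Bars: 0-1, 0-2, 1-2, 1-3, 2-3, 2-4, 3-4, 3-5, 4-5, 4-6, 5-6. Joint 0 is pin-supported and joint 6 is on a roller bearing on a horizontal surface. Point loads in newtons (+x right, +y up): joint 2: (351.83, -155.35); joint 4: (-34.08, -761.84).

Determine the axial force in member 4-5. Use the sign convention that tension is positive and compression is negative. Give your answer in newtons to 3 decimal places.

667.533

N=7 nodes, M=11 members, R=3 reactions → 2N=14, M+R=14
member 0 (0-1): L=2.2280, (cx,cy)=(0.4506,0.8927)
member 1 (0-2): L=1.8070, (cx,cy)=(1.0000,0.0000)
member 2 (1-2): L=2.1450, (cx,cy)=(0.3744,-0.9273)
member 3 (1-3): L=1.5917, (cx,cy)=(0.9983,-0.0584)
member 4 (2-3): L=2.0525, (cx,cy)=(0.3830,0.9238)
member 5 (2-4): L=1.8730, (cx,cy)=(1.0000,0.0000)
member 6 (3-4): L=2.1855, (cx,cy)=(0.4974,-0.8675)
member 7 (3-5): L=1.8396, (cx,cy)=(0.9926,0.1212)
member 8 (4-5): L=2.2442, (cx,cy)=(0.3293,0.9442)
member 9 (4-6): L=1.7200, (cx,cy)=(1.0000,0.0000)
member 10 (5-6): L=2.3351, (cx,cy)=(0.4201,-0.9075)
solve A·x = −loads:
  F[0-1] = -387.6101 N (compression)
  F[0-2] = +492.4154 N (tension)
  F[1-2] = +393.4827 N (tension)
  F[1-3] = -322.5217 N (compression)
  F[2-3] = -226.8099 N (compression)
  F[2-4] = +374.7485 N (tension)
  F[3-4] = +151.6217 N (tension)
  F[3-5] = -487.8384 N (compression)
  F[4-5] = +667.5334 N (tension)
  F[4-6] = +264.4230 N (tension)
  F[5-6] = -629.4033 N (compression)
  Rx@0 = -317.7500 N
  Ry@0 = +346.0254 N
  Ry@6 = +571.1646 N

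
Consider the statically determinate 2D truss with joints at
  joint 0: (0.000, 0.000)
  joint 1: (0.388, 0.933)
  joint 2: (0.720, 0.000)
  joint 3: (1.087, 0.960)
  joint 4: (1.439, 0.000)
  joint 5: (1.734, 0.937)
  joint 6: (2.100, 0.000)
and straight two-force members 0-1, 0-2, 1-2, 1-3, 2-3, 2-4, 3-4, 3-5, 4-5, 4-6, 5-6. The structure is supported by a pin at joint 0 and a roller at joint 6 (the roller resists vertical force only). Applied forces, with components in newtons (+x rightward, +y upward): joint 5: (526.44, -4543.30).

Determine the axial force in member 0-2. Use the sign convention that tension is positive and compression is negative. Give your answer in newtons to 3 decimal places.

N=7 nodes, M=11 members, R=3 reactions → 2N=14, M+R=14
member 0 (0-1): L=1.0105, (cx,cy)=(0.3840,0.9233)
member 1 (0-2): L=0.7200, (cx,cy)=(1.0000,0.0000)
member 2 (1-2): L=0.9903, (cx,cy)=(0.3352,-0.9421)
member 3 (1-3): L=0.6995, (cx,cy)=(0.9993,0.0386)
member 4 (2-3): L=1.0278, (cx,cy)=(0.3571,0.9341)
member 5 (2-4): L=0.7190, (cx,cy)=(1.0000,0.0000)
member 6 (3-4): L=1.0225, (cx,cy)=(0.3443,-0.9389)
member 7 (3-5): L=0.6474, (cx,cy)=(0.9994,-0.0355)
member 8 (4-5): L=0.9823, (cx,cy)=(0.3003,0.9538)
member 9 (4-6): L=0.6610, (cx,cy)=(1.0000,0.0000)
member 10 (5-6): L=1.0059, (cx,cy)=(0.3638,-0.9315)
solve A·x = −loads:
  F[0-1] = -603.1794 N (compression)
  F[0-2] = +758.0505 N (tension)
  F[1-2] = +573.7675 N (tension)
  F[1-3] = -424.2815 N (compression)
  F[2-3] = -578.7178 N (compression)
  F[2-4] = +1157.0583 N (tension)
  F[3-4] = +625.2248 N (tension)
  F[3-5] = -846.3891 N (compression)
  F[4-5] = -615.4139 N (compression)
  F[4-6] = +1557.1055 N (tension)
  F[5-6] = -4279.6782 N (compression)
  Rx@0 = -526.4400 N
  Ry@0 = +556.9398 N
  Ry@6 = +3986.3602 N

758.051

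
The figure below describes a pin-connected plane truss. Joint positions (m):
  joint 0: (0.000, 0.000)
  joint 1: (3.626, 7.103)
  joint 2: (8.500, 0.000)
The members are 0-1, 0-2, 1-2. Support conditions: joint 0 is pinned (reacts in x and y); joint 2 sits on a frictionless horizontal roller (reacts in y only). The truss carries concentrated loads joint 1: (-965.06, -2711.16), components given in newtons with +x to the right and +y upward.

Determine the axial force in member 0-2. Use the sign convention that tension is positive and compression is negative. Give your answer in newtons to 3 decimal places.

N=3 nodes, M=3 members, R=3 reactions → 2N=6, M+R=6
member 0 (0-1): L=7.9750, (cx,cy)=(0.4547,0.8907)
member 1 (0-2): L=8.5000, (cx,cy)=(1.0000,0.0000)
member 2 (1-2): L=8.6144, (cx,cy)=(0.5658,-0.8245)
solve A·x = −loads:
  F[0-1] = -2650.9133 N (compression)
  F[0-2] = +240.2343 N (tension)
  F[1-2] = -424.5964 N (compression)
  Rx@0 = +965.0600 N
  Ry@0 = +2361.0606 N
  Ry@2 = +350.0994 N

240.234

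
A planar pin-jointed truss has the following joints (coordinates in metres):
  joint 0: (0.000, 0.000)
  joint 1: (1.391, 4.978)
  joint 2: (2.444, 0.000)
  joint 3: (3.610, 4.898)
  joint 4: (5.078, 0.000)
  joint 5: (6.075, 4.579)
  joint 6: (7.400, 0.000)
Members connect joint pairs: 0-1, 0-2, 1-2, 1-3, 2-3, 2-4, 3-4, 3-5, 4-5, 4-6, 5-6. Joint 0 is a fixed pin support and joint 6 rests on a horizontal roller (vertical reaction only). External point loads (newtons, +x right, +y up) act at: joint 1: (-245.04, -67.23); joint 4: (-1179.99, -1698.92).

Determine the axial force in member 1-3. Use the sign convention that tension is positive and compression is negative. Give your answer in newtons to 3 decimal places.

N=7 nodes, M=11 members, R=3 reactions → 2N=14, M+R=14
member 0 (0-1): L=5.1687, (cx,cy)=(0.2691,0.9631)
member 1 (0-2): L=2.4440, (cx,cy)=(1.0000,0.0000)
member 2 (1-2): L=5.0882, (cx,cy)=(0.2070,-0.9784)
member 3 (1-3): L=2.2204, (cx,cy)=(0.9994,-0.0360)
member 4 (2-3): L=5.0349, (cx,cy)=(0.2316,0.9728)
member 5 (2-4): L=2.6340, (cx,cy)=(1.0000,0.0000)
member 6 (3-4): L=5.1133, (cx,cy)=(0.2871,-0.9579)
member 7 (3-5): L=2.4856, (cx,cy)=(0.9917,-0.1283)
member 8 (4-5): L=4.6863, (cx,cy)=(0.2127,0.9771)
member 9 (4-6): L=2.3220, (cx,cy)=(1.0000,0.0000)
member 10 (5-6): L=4.7669, (cx,cy)=(0.2780,-0.9606)
solve A·x = −loads:
  F[0-1] = -781.3520 N (compression)
  F[0-2] = -1214.7523 N (compression)
  F[1-2] = +704.5513 N (tension)
  F[1-3] = -111.1177 N (compression)
  F[2-3] = -708.5611 N (compression)
  F[2-4] = -904.8525 N (compression)
  F[3-4] = +782.9518 N (tension)
  F[3-5] = -504.0892 N (compression)
  F[4-5] = +971.1621 N (tension)
  F[4-6] = +293.3070 N (tension)
  F[5-6] = -1055.2082 N (compression)
  Rx@0 = +1425.0300 N
  Ry@0 = +752.5252 N
  Ry@6 = +1013.6248 N

-111.118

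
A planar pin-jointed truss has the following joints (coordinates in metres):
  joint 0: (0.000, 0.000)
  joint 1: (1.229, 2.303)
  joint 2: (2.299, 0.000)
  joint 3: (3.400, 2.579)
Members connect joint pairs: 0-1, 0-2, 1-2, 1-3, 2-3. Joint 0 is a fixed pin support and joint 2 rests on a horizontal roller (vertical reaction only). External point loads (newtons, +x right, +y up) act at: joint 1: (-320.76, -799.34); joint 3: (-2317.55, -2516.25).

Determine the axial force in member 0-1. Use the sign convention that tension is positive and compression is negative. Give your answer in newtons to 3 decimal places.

N=4 nodes, M=5 members, R=3 reactions → 2N=8, M+R=8
member 0 (0-1): L=2.6104, (cx,cy)=(0.4708,0.8822)
member 1 (0-2): L=2.2990, (cx,cy)=(1.0000,0.0000)
member 2 (1-2): L=2.5394, (cx,cy)=(0.4214,-0.9069)
member 3 (1-3): L=2.1885, (cx,cy)=(0.9920,0.1261)
member 4 (2-3): L=2.8042, (cx,cy)=(0.3926,0.9197)
solve A·x = −loads:
  F[0-1] = -2366.8423 N (compression)
  F[0-2] = -1523.9842 N (compression)
  F[1-2] = +1236.7866 N (tension)
  F[1-3] = -1325.2726 N (compression)
  F[2-3] = -2554.2234 N (compression)
  Rx@0 = +2638.3100 N
  Ry@0 = +2088.1141 N
  Ry@2 = +1227.4759 N

-2366.842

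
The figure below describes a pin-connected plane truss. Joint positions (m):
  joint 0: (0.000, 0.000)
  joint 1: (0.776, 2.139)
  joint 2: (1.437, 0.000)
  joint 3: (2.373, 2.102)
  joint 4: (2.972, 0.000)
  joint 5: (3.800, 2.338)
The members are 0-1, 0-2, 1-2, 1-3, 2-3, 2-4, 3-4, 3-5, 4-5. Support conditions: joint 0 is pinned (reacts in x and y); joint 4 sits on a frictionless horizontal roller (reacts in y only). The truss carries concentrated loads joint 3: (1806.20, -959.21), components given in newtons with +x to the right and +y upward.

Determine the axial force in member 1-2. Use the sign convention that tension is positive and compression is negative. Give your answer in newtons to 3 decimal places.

-1152.515

N=6 nodes, M=9 members, R=3 reactions → 2N=12, M+R=12
member 0 (0-1): L=2.2754, (cx,cy)=(0.3410,0.9400)
member 1 (0-2): L=1.4370, (cx,cy)=(1.0000,0.0000)
member 2 (1-2): L=2.2388, (cx,cy)=(0.2952,-0.9554)
member 3 (1-3): L=1.5974, (cx,cy)=(0.9997,-0.0232)
member 4 (2-3): L=2.3010, (cx,cy)=(0.4068,0.9135)
member 5 (2-4): L=1.5350, (cx,cy)=(1.0000,0.0000)
member 6 (3-4): L=2.1857, (cx,cy)=(0.2741,-0.9617)
member 7 (3-5): L=1.4464, (cx,cy)=(0.9866,0.1632)
member 8 (4-5): L=2.4803, (cx,cy)=(0.3338,0.9426)
solve A·x = −loads:
  F[0-1] = +1153.2799 N (tension)
  F[0-2] = +1412.8886 N (tension)
  F[1-2] = -1152.5146 N (compression)
  F[1-3] = +733.7847 N (tension)
  F[2-3] = +1205.3716 N (tension)
  F[2-4] = +582.2868 N (tension)
  F[3-4] = -2124.6975 N (compression)
  F[3-5] = -0.0000 N (compression)
  F[4-5] = +0.0000 N (tension)
  Rx@0 = -1806.2000 N
  Ry@0 = -1084.1405 N
  Ry@4 = +2043.3505 N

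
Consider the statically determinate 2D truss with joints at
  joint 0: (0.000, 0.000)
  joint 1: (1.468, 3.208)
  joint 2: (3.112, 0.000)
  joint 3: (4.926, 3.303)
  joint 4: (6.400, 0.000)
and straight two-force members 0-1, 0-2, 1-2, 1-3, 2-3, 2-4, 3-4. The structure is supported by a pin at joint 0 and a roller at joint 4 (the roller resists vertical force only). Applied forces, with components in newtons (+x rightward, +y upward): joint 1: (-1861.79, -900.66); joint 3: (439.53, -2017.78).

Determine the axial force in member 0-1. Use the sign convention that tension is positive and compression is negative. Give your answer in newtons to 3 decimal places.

N=5 nodes, M=7 members, R=3 reactions → 2N=10, M+R=10
member 0 (0-1): L=3.5279, (cx,cy)=(0.4161,0.9093)
member 1 (0-2): L=3.1120, (cx,cy)=(1.0000,0.0000)
member 2 (1-2): L=3.6047, (cx,cy)=(0.4561,-0.8899)
member 3 (1-3): L=3.4593, (cx,cy)=(0.9996,0.0275)
member 4 (2-3): L=3.7683, (cx,cy)=(0.4814,0.8765)
member 5 (2-4): L=3.2880, (cx,cy)=(1.0000,0.0000)
member 6 (3-4): L=3.6170, (cx,cy)=(0.4075,-0.9132)
solve A·x = −loads:
  F[0-1] = -2051.1861 N (compression)
  F[0-2] = -568.7449 N (compression)
  F[1-2] = +1099.4385 N (tension)
  F[1-3] = +507.0466 N (tension)
  F[2-3] = -1116.2864 N (compression)
  F[2-4] = +470.0312 N (tension)
  F[3-4] = -1153.3852 N (compression)
  Rx@0 = +1422.2600 N
  Ry@0 = +1865.1746 N
  Ry@4 = +1053.2654 N

-2051.186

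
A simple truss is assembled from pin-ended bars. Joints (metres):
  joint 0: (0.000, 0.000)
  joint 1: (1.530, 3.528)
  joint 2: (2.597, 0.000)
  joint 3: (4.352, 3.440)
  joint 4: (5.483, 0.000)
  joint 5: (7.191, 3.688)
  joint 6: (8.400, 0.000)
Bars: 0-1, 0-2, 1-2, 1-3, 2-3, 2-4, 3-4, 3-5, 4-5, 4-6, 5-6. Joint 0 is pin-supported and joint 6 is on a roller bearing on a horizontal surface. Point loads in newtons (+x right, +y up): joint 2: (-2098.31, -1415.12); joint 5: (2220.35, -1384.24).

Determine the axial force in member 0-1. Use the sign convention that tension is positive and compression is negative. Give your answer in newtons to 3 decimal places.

N=7 nodes, M=11 members, R=3 reactions → 2N=14, M+R=14
member 0 (0-1): L=3.8455, (cx,cy)=(0.3979,0.9174)
member 1 (0-2): L=2.5970, (cx,cy)=(1.0000,0.0000)
member 2 (1-2): L=3.6858, (cx,cy)=(0.2895,-0.9572)
member 3 (1-3): L=2.8234, (cx,cy)=(0.9995,-0.0312)
member 4 (2-3): L=3.8618, (cx,cy)=(0.4544,0.8908)
member 5 (2-4): L=2.8860, (cx,cy)=(1.0000,0.0000)
member 6 (3-4): L=3.6212, (cx,cy)=(0.3123,-0.9500)
member 7 (3-5): L=2.8498, (cx,cy)=(0.9962,0.0870)
member 8 (4-5): L=4.0643, (cx,cy)=(0.4202,0.9074)
member 9 (4-6): L=2.9170, (cx,cy)=(1.0000,0.0000)
member 10 (5-6): L=3.8811, (cx,cy)=(0.3115,-0.9502)
solve A·x = −loads:
  F[0-1] = -220.1822 N (compression)
  F[0-2] = +209.6439 N (tension)
  F[1-2] = +215.9312 N (tension)
  F[1-3] = -150.1864 N (compression)
  F[2-3] = +1356.6140 N (tension)
  F[2-4] = +1753.9510 N (tension)
  F[3-4] = -1199.6575 N (compression)
  F[3-5] = +844.2926 N (tension)
  F[4-5] = +1255.9271 N (tension)
  F[4-6] = +851.4650 N (tension)
  F[5-6] = -2733.3585 N (compression)
  Rx@0 = -122.0400 N
  Ry@0 = +202.0044 N
  Ry@6 = +2597.3556 N

-220.182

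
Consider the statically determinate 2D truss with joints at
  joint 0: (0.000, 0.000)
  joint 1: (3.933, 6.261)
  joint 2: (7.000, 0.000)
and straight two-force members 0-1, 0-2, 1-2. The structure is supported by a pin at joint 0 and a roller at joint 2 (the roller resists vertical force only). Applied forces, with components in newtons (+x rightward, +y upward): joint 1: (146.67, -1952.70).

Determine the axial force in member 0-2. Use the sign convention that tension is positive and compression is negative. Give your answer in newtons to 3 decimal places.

601.704

N=3 nodes, M=3 members, R=3 reactions → 2N=6, M+R=6
member 0 (0-1): L=7.3938, (cx,cy)=(0.5319,0.8468)
member 1 (0-2): L=7.0000, (cx,cy)=(1.0000,0.0000)
member 2 (1-2): L=6.9718, (cx,cy)=(0.4399,-0.8980)
solve A·x = −loads:
  F[0-1] = -855.4393 N (compression)
  F[0-2] = +601.7043 N (tension)
  F[1-2] = -1367.7824 N (compression)
  Rx@0 = -146.6700 N
  Ry@0 = +724.3757 N
  Ry@2 = +1228.3243 N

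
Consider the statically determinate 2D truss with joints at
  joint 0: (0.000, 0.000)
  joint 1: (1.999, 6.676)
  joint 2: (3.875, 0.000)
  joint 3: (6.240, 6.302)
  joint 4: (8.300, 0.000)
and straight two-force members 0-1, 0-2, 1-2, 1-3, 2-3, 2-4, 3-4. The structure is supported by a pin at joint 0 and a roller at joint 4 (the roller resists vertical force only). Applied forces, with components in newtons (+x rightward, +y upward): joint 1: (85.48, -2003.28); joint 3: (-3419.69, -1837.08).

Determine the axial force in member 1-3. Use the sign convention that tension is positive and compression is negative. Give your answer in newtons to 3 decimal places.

-2199.931

N=5 nodes, M=7 members, R=3 reactions → 2N=10, M+R=10
member 0 (0-1): L=6.9689, (cx,cy)=(0.2868,0.9580)
member 1 (0-2): L=3.8750, (cx,cy)=(1.0000,0.0000)
member 2 (1-2): L=6.9346, (cx,cy)=(0.2705,-0.9627)
member 3 (1-3): L=4.2575, (cx,cy)=(0.9961,-0.0878)
member 4 (2-3): L=6.7312, (cx,cy)=(0.3514,0.9362)
member 5 (2-4): L=4.4250, (cx,cy)=(1.0000,0.0000)
member 6 (3-4): L=6.6301, (cx,cy)=(0.3107,-0.9505)
solve A·x = −loads:
  F[0-1] = -4702.0904 N (compression)
  F[0-2] = -1985.4267 N (compression)
  F[1-2] = +2798.8283 N (tension)
  F[1-3] = -2199.9306 N (compression)
  F[2-3] = -2877.9533 N (compression)
  F[2-4] = -217.0913 N (compression)
  F[3-4] = +698.7120 N (tension)
  Rx@0 = +3334.2100 N
  Ry@0 = +4504.4908 N
  Ry@4 = -664.1308 N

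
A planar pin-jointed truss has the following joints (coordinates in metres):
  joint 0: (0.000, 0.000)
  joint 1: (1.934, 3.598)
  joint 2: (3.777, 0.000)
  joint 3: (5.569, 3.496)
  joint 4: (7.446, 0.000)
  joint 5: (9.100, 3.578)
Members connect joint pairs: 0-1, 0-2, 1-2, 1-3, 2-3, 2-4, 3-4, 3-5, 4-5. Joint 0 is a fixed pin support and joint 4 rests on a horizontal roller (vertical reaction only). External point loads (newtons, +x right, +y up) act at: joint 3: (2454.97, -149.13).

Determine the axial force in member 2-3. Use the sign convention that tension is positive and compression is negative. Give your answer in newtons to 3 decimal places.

1290.449

N=6 nodes, M=9 members, R=3 reactions → 2N=12, M+R=12
member 0 (0-1): L=4.0848, (cx,cy)=(0.4735,0.8808)
member 1 (0-2): L=3.7770, (cx,cy)=(1.0000,0.0000)
member 2 (1-2): L=4.0426, (cx,cy)=(0.4559,-0.8900)
member 3 (1-3): L=3.6364, (cx,cy)=(0.9996,-0.0280)
member 4 (2-3): L=3.9285, (cx,cy)=(0.4562,0.8899)
member 5 (2-4): L=3.6690, (cx,cy)=(1.0000,0.0000)
member 6 (3-4): L=3.9680, (cx,cy)=(0.4730,-0.8810)
member 7 (3-5): L=3.5320, (cx,cy)=(0.9997,0.0232)
member 8 (4-5): L=3.9418, (cx,cy)=(0.4196,0.9077)
solve A·x = −loads:
  F[0-1] = +1265.9267 N (tension)
  F[0-2] = +1855.6077 N (tension)
  F[1-2] = -1290.2626 N (compression)
  F[1-3] = +1188.0602 N (tension)
  F[2-3] = +1290.4495 N (tension)
  F[2-4] = +678.7371 N (tension)
  F[3-4] = -1434.8636 N (compression)
  F[3-5] = -0.0000 N (compression)
  F[4-5] = +0.0000 N (tension)
  Rx@0 = -2454.9700 N
  Ry@0 = -1115.0494 N
  Ry@4 = +1264.1794 N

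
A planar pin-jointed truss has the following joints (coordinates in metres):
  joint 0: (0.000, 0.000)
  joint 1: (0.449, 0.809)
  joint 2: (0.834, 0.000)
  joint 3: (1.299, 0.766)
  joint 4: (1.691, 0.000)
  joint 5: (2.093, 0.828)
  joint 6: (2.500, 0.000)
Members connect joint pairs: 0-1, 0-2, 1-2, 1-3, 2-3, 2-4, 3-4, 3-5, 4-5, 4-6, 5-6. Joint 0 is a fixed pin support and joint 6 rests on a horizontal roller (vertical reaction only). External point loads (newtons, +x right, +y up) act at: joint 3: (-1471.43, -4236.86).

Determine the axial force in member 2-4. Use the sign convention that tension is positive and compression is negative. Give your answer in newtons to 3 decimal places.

2744.781

N=7 nodes, M=11 members, R=3 reactions → 2N=14, M+R=14
member 0 (0-1): L=0.9252, (cx,cy)=(0.4853,0.8744)
member 1 (0-2): L=0.8340, (cx,cy)=(1.0000,0.0000)
member 2 (1-2): L=0.8959, (cx,cy)=(0.4297,-0.9030)
member 3 (1-3): L=0.8511, (cx,cy)=(0.9987,-0.0505)
member 4 (2-3): L=0.8961, (cx,cy)=(0.5189,0.8548)
member 5 (2-4): L=0.8570, (cx,cy)=(1.0000,0.0000)
member 6 (3-4): L=0.8605, (cx,cy)=(0.4556,-0.8902)
member 7 (3-5): L=0.7964, (cx,cy)=(0.9970,0.0778)
member 8 (4-5): L=0.9204, (cx,cy)=(0.4368,0.8996)
member 9 (4-6): L=0.8090, (cx,cy)=(1.0000,0.0000)
member 10 (5-6): L=0.9226, (cx,cy)=(0.4411,-0.8974)
solve A·x = −loads:
  F[0-1] = -2843.4861 N (compression)
  F[0-2] = -91.5549 N (compression)
  F[1-2] = +2900.5521 N (tension)
  F[1-3] = -2629.6499 N (compression)
  F[2-3] = -3063.9016 N (compression)
  F[2-4] = +2744.7809 N (tension)
  F[3-4] = -2122.4917 N (compression)
  F[3-5] = -1783.2673 N (compression)
  F[4-5] = +2100.3674 N (tension)
  F[4-6] = +860.5132 N (tension)
  F[5-6] = -1950.6859 N (compression)
  Rx@0 = +1471.4300 N
  Ry@0 = +2486.2337 N
  Ry@6 = +1750.6263 N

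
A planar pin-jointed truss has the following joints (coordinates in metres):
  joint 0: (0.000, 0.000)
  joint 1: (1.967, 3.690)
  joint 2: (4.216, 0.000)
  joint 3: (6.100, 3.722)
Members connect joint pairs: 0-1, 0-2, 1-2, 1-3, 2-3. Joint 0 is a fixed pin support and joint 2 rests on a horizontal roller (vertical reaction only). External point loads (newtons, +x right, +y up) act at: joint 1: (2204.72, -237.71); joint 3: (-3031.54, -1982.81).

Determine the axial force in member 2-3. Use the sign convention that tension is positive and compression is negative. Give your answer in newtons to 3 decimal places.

-2204.688

N=4 nodes, M=5 members, R=3 reactions → 2N=8, M+R=8
member 0 (0-1): L=4.1815, (cx,cy)=(0.4704,0.8825)
member 1 (0-2): L=4.2160, (cx,cy)=(1.0000,0.0000)
member 2 (1-2): L=4.3214, (cx,cy)=(0.5204,-0.8539)
member 3 (1-3): L=4.1331, (cx,cy)=(1.0000,0.0077)
member 4 (2-3): L=4.1717, (cx,cy)=(0.4516,0.8922)
solve A·x = −loads:
  F[0-1] = +14.2535 N (tension)
  F[0-2] = -833.5249 N (compression)
  F[1-2] = -311.5718 N (compression)
  F[1-3] = -2035.9221 N (compression)
  F[2-3] = -2204.6885 N (compression)
  Rx@0 = +826.8200 N
  Ry@0 = -12.5781 N
  Ry@2 = +2233.0981 N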